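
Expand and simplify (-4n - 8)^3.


Expand (-4n - 8)^3 by repeated multiplication:
  (-4n - 8)^2 = 16n^2 + 64n + 64
= -64n^3 - 384n^2 - 768n - 512


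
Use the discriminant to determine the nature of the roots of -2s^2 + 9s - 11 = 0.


D = b^2 - 4ac = (9)^2 - 4(-2)(-11) = 81 - 88 = -7
Since D < 0: two complex conjugate roots (no real roots)


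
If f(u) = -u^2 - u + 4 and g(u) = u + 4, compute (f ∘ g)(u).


Substitute g(u) into f:
f(g(u)) = -1*(u + 4)^2 + (-1)*(u + 4) + 4
(u + 4)^2 = u^2 + 8u + 16
Expand and combine: -u^2 - 9u - 16


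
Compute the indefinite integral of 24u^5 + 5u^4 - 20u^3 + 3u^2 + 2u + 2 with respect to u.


Reverse power rule on each term:
  ∫ 24u^5 du = 4u^6
  ∫ 5u^4 du = u^5
  ∫ -20u^3 du = -5u^4
  ∫ 3u^2 du = u^3
  ∫ 2u du = u^2
  ∫ 2 du = 2u
F(u) = 4u^6 + u^5 - 5u^4 + u^3 + u^2 + 2u + C


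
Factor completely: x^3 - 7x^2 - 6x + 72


Try integer roots (divisors of 72). x=-3: p(-3)=0.
Divide out (x + 3): quotient is x^2 - 10x + 24.
Factor the quadratic: (x - 6)(x - 4)
Result: (x + 3)(x - 6)(x - 4)


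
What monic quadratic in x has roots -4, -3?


p(x) = (x + 4)(x + 3)
Expand: x^2 + 7x + 12


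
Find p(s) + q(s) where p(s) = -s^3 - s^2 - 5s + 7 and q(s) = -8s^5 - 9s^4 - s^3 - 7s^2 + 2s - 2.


Align terms by degree and add:
  -s^3 - s^2 - 5s + 7
  -8s^5 - 9s^4 - s^3 - 7s^2 + 2s - 2
= -8s^5 - 9s^4 - 2s^3 - 8s^2 - 3s + 5


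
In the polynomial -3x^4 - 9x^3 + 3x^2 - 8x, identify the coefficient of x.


Read off the coefficient of x: -8


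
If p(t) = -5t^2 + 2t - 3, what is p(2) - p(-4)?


p(2) = -19
p(-4) = -91
p(2) - p(-4) = -19 + 91 = 72


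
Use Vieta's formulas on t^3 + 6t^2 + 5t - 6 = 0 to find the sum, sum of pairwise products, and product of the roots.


Monic cubic t^3+bt^2+ct+d=0: sum=-b, pairwise sum=c, product=-d.
b=6, c=5, d=-6
r1+r2+r3 = -6
r1r2+r1r3+r2r3 = 5
r1r2r3 = 6


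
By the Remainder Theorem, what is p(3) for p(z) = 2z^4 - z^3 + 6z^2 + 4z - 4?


By the Remainder Theorem, the remainder equals p(3):
  2*(3)^4 = 162
  -1*(3)^3 = -27
  6*(3)^2 = 54
  4*(3)^1 = 12
  constant: -4
Sum: 162 - 27 + 54 + 12 - 4 = 197


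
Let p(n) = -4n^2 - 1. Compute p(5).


Using direct substitution:
  -4 * (5)^2 = -100
  0 * (5)^1 = 0
  constant: -1
Sum = -100 + 0 - 1 = -101


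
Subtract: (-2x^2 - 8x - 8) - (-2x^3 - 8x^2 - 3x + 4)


Distribute the minus sign:
  (-2x^2 - 8x - 8)
- (-2x^3 - 8x^2 - 3x + 4)
Negate second polynomial: 2x^3 + 8x^2 + 3x - 4
Add: 2x^3 + 6x^2 - 5x - 12


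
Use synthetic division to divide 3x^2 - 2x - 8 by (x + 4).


Synthetic division with c = -4. Coefficients: 3, -2, -8
Bring down 3.
  3 * -4 = -12; -12 - 2 = -14
  -14 * -4 = 56; 56 - 8 = 48
Quotient: 3x - 14, Remainder: 48


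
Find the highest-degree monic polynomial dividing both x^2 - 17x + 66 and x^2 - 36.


Factor each:
  x^2 - 17x + 66 = (x - 6)(x - 11)
  x^2 - 36 = (x - 6)(x + 6)
Common monic factor: x - 6


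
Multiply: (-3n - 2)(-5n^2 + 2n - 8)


Distribute each term of the first polynomial:
  (-3n)(-5n^2 + 2n - 8) = 15n^3 - 6n^2 + 24n
  (-2)(-5n^2 + 2n - 8) = 10n^2 - 4n + 16
Sum: 15n^3 + 4n^2 + 20n + 16


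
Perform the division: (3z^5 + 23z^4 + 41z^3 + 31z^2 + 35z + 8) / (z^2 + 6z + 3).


(3z^5 + 23z^4 + 41z^3 + 31z^2 + 35z + 8) / (z^2 + 6z + 3)
Step 1: 3z^3 * (z^2 + 6z + 3) = 3z^5 + 18z^4 + 9z^3; subtract.
Step 2: 5z^2 * (z^2 + 6z + 3) = 5z^4 + 30z^3 + 15z^2; subtract.
Step 3: 2z * (z^2 + 6z + 3) = 2z^3 + 12z^2 + 6z; subtract.
Step 4: 4 * (z^2 + 6z + 3) = 4z^2 + 24z + 12; subtract.
Quotient: 3z^3 + 5z^2 + 2z + 4, Remainder: 5z - 4


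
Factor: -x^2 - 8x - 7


Roots satisfy r1 + r2 = -b/a = -8 and r1*r2 = c/a = 7.
So r1 = -1, r2 = -7.
-x^2 - 8x - 7 = -(x - r1)(x - r2) = -(x + 1)(x + 7)


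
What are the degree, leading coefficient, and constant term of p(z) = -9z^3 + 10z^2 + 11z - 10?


Highest power of z is 3, with coefficient -9. Constant term is -10.
Degree = 3, leading coefficient = -9, constant term = -10


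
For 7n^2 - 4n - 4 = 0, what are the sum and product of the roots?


For an^2+bn+c=0: sum = -b/a, product = c/a.
a=7, b=-4, c=-4
Sum = -(-4)/7 = 4/7
Product = (-4)/7 = -4/7


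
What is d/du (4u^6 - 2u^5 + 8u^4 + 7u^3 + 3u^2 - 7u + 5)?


Apply the power rule term by term:
  d/du(4u^6) = 24u^5
  d/du(-2u^5) = -10u^4
  d/du(8u^4) = 32u^3
  d/du(7u^3) = 21u^2
  d/du(3u^2) = 6u
  d/du(-7u) = -7
  d/du(5) = 0
p'(u) = 24u^5 - 10u^4 + 32u^3 + 21u^2 + 6u - 7


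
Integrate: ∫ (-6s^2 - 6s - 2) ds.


Reverse power rule on each term:
  ∫ -6s^2 ds = -2s^3
  ∫ -6s ds = -3s^2
  ∫ -2 ds = -2s
F(s) = -2s^3 - 3s^2 - 2s + C


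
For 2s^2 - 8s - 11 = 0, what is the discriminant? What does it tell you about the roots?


D = b^2 - 4ac = (-8)^2 - 4(2)(-11) = 64 + 88 = 152
Since D > 0: two distinct irrational roots


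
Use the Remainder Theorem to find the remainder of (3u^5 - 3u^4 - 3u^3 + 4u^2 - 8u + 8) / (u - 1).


By the Remainder Theorem, the remainder equals p(1):
  3*(1)^5 = 3
  -3*(1)^4 = -3
  -3*(1)^3 = -3
  4*(1)^2 = 4
  -8*(1)^1 = -8
  constant: 8
Sum: 3 - 3 - 3 + 4 - 8 + 8 = 1


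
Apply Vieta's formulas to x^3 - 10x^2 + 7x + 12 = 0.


Monic cubic x^3+bx^2+cx+d=0: sum=-b, pairwise sum=c, product=-d.
b=-10, c=7, d=12
r1+r2+r3 = 10
r1r2+r1r3+r2r3 = 7
r1r2r3 = -12


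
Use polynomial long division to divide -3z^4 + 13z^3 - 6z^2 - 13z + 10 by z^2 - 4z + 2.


(-3z^4 + 13z^3 - 6z^2 - 13z + 10) / (z^2 - 4z + 2)
Step 1: -3z^2 * (z^2 - 4z + 2) = -3z^4 + 12z^3 - 6z^2; subtract.
Step 2: z * (z^2 - 4z + 2) = z^3 - 4z^2 + 2z; subtract.
Step 3: 4 * (z^2 - 4z + 2) = 4z^2 - 16z + 8; subtract.
Quotient: -3z^2 + z + 4, Remainder: z + 2


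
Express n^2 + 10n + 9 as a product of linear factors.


Roots satisfy r1 + r2 = -b/a = -10 and r1*r2 = c/a = 9.
So r1 = -1, r2 = -9.
n^2 + 10n + 9 = (n - r1)(n - r2) = (n + 1)(n + 9)


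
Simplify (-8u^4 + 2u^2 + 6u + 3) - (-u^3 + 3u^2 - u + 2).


Distribute the minus sign:
  (-8u^4 + 2u^2 + 6u + 3)
- (-u^3 + 3u^2 - u + 2)
Negate second polynomial: u^3 - 3u^2 + u - 2
Add: -8u^4 + u^3 - u^2 + 7u + 1


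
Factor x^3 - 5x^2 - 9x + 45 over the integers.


Try integer roots (divisors of 45). x=5: p(5)=0.
Divide out (x - 5): quotient is x^2 - 9.
Factor the quadratic: (x - 3)(x + 3)
Result: (x - 5)(x - 3)(x + 3)


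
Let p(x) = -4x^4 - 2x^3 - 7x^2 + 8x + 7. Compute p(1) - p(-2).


p(1) = 2
p(-2) = -85
p(1) - p(-2) = 2 + 85 = 87


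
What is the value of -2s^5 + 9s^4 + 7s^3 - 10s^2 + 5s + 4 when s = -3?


Using direct substitution:
  -2 * (-3)^5 = 486
  9 * (-3)^4 = 729
  7 * (-3)^3 = -189
  -10 * (-3)^2 = -90
  5 * (-3)^1 = -15
  constant: 4
Sum = 486 + 729 - 189 - 90 - 15 + 4 = 925


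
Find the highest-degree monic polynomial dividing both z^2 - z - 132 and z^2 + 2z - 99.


Factor each:
  z^2 - z - 132 = (z + 11)(z - 12)
  z^2 + 2z - 99 = (z + 11)(z - 9)
Common monic factor: z + 11


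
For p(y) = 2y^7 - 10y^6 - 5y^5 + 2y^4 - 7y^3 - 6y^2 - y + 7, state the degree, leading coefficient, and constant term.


Highest power of y is 7, with coefficient 2. Constant term is 7.
Degree = 7, leading coefficient = 2, constant term = 7


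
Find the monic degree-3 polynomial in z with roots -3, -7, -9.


p(z) = (z + 3)(z + 7)(z + 9)
Expand: z^3 + 19z^2 + 111z + 189


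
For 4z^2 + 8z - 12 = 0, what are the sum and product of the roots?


For az^2+bz+c=0: sum = -b/a, product = c/a.
a=4, b=8, c=-12
Sum = -(8)/4 = -2
Product = (-12)/4 = -3


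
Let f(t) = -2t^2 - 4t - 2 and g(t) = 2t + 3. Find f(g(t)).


Substitute g(t) into f:
f(g(t)) = -2*(2t + 3)^2 + (-4)*(2t + 3) + (-2)
(2t + 3)^2 = 4t^2 + 12t + 9
Expand and combine: -8t^2 - 32t - 32


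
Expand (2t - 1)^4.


Expand (2t - 1)^4 by repeated multiplication:
  (2t - 1)^2 = 4t^2 - 4t + 1
  (2t - 1)^3 = 8t^3 - 12t^2 + 6t - 1
= 16t^4 - 32t^3 + 24t^2 - 8t + 1


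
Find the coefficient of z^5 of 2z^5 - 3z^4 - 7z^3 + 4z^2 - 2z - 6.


Read off the coefficient of z^5: 2


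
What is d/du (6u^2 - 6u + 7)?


Apply the power rule term by term:
  d/du(6u^2) = 12u
  d/du(-6u) = -6
  d/du(7) = 0
p'(u) = 12u - 6


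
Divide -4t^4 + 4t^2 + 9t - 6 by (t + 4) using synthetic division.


Synthetic division with c = -4. Coefficients: -4, 0, 4, 9, -6
Bring down -4.
  -4 * -4 = 16; 16 + 0 = 16
  16 * -4 = -64; -64 + 4 = -60
  -60 * -4 = 240; 240 + 9 = 249
  249 * -4 = -996; -996 - 6 = -1002
Quotient: -4t^3 + 16t^2 - 60t + 249, Remainder: -1002


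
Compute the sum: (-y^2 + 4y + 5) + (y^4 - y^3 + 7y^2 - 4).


Align terms by degree and add:
  -y^2 + 4y + 5
+ y^4 - y^3 + 7y^2 - 4
= y^4 - y^3 + 6y^2 + 4y + 1


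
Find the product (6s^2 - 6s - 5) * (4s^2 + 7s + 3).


Distribute each term of the first polynomial:
  (6s^2)(4s^2 + 7s + 3) = 24s^4 + 42s^3 + 18s^2
  (-6s)(4s^2 + 7s + 3) = -24s^3 - 42s^2 - 18s
  (-5)(4s^2 + 7s + 3) = -20s^2 - 35s - 15
Sum: 24s^4 + 18s^3 - 44s^2 - 53s - 15


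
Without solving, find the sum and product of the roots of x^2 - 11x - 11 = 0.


For ax^2+bx+c=0: sum = -b/a, product = c/a.
a=1, b=-11, c=-11
Sum = -(-11)/1 = 11
Product = (-11)/1 = -11


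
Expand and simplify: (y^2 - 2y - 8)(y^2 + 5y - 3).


Distribute each term of the first polynomial:
  (y^2)(y^2 + 5y - 3) = y^4 + 5y^3 - 3y^2
  (-2y)(y^2 + 5y - 3) = -2y^3 - 10y^2 + 6y
  (-8)(y^2 + 5y - 3) = -8y^2 - 40y + 24
Sum: y^4 + 3y^3 - 21y^2 - 34y + 24


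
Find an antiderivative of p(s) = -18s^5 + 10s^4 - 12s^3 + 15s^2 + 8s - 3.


Reverse power rule on each term:
  ∫ -18s^5 ds = -3s^6
  ∫ 10s^4 ds = 2s^5
  ∫ -12s^3 ds = -3s^4
  ∫ 15s^2 ds = 5s^3
  ∫ 8s ds = 4s^2
  ∫ -3 ds = -3s
F(s) = -3s^6 + 2s^5 - 3s^4 + 5s^3 + 4s^2 - 3s + C


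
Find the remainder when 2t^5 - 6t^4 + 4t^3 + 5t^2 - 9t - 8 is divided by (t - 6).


By the Remainder Theorem, the remainder equals p(6):
  2*(6)^5 = 15552
  -6*(6)^4 = -7776
  4*(6)^3 = 864
  5*(6)^2 = 180
  -9*(6)^1 = -54
  constant: -8
Sum: 15552 - 7776 + 864 + 180 - 54 - 8 = 8758


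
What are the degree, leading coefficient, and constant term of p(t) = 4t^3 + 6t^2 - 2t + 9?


Highest power of t is 3, with coefficient 4. Constant term is 9.
Degree = 3, leading coefficient = 4, constant term = 9


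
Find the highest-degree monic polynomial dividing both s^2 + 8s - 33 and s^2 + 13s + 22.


Factor each:
  s^2 + 8s - 33 = (s + 11)(s - 3)
  s^2 + 13s + 22 = (s + 11)(s + 2)
Common monic factor: s + 11


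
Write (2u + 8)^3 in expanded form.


Expand (2u + 8)^3 by repeated multiplication:
  (2u + 8)^2 = 4u^2 + 32u + 64
= 8u^3 + 96u^2 + 384u + 512


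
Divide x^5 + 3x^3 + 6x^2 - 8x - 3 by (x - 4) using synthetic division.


Synthetic division with c = 4. Coefficients: 1, 0, 3, 6, -8, -3
Bring down 1.
  1 * 4 = 4; 4 + 0 = 4
  4 * 4 = 16; 16 + 3 = 19
  19 * 4 = 76; 76 + 6 = 82
  82 * 4 = 328; 328 - 8 = 320
  320 * 4 = 1280; 1280 - 3 = 1277
Quotient: x^4 + 4x^3 + 19x^2 + 82x + 320, Remainder: 1277


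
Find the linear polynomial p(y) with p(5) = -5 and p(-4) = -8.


p(y) = my + b. Using p(5)=-5, p(-4)=-8:
m = (-5 + 8)/(5 + 4) = 3/9 = 1/3
b = -5 - m*(5) = -5 - 5/3 = -20/3
p(y) = (1/3)y - (20/3)


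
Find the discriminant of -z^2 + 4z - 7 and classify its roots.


D = b^2 - 4ac = (4)^2 - 4(-1)(-7) = 16 - 28 = -12
Since D < 0: two complex conjugate roots (no real roots)


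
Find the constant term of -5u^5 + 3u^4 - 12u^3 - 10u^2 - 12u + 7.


Read off the constant term: 7


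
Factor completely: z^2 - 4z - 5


Roots satisfy r1 + r2 = -b/a = 4 and r1*r2 = c/a = -5.
So r1 = 5, r2 = -1.
z^2 - 4z - 5 = (z - r1)(z - r2) = (z - 5)(z + 1)


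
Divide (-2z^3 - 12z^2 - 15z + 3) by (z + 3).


(-2z^3 - 12z^2 - 15z + 3) / (z + 3)
Step 1: -2z^2 * (z + 3) = -2z^3 - 6z^2; subtract.
Step 2: -6z * (z + 3) = -6z^2 - 18z; subtract.
Step 3: 3 * (z + 3) = 3z + 9; subtract.
Quotient: -2z^2 - 6z + 3, Remainder: -6


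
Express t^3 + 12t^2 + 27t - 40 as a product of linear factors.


Try integer roots (divisors of -40). t=1: p(1)=0.
Divide out (t - 1): quotient is t^2 + 13t + 40.
Factor the quadratic: (t + 5)(t + 8)
Result: (t - 1)(t + 5)(t + 8)


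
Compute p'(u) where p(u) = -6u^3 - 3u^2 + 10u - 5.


Apply the power rule term by term:
  d/du(-6u^3) = -18u^2
  d/du(-3u^2) = -6u
  d/du(10u) = 10
  d/du(-5) = 0
p'(u) = -18u^2 - 6u + 10


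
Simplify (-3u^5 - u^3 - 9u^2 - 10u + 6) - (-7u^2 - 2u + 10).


Distribute the minus sign:
  (-3u^5 - u^3 - 9u^2 - 10u + 6)
- (-7u^2 - 2u + 10)
Negate second polynomial: 7u^2 + 2u - 10
Add: -3u^5 - u^3 - 2u^2 - 8u - 4


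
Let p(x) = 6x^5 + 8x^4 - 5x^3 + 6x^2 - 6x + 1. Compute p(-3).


Using direct substitution:
  6 * (-3)^5 = -1458
  8 * (-3)^4 = 648
  -5 * (-3)^3 = 135
  6 * (-3)^2 = 54
  -6 * (-3)^1 = 18
  constant: 1
Sum = -1458 + 648 + 135 + 54 + 18 + 1 = -602


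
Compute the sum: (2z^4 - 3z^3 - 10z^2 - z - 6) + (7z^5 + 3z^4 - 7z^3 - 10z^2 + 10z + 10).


Align terms by degree and add:
  2z^4 - 3z^3 - 10z^2 - z - 6
+ 7z^5 + 3z^4 - 7z^3 - 10z^2 + 10z + 10
= 7z^5 + 5z^4 - 10z^3 - 20z^2 + 9z + 4


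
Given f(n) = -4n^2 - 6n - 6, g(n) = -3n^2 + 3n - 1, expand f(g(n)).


Substitute g(n) into f:
f(g(n)) = -4*(-3n^2 + 3n - 1)^2 + (-6)*(-3n^2 + 3n - 1) + (-6)
(-3n^2 + 3n - 1)^2 = 9n^4 - 18n^3 + 15n^2 - 6n + 1
Expand and combine: -36n^4 + 72n^3 - 42n^2 + 6n - 4


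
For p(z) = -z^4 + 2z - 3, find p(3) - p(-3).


p(3) = -78
p(-3) = -90
p(3) - p(-3) = -78 + 90 = 12


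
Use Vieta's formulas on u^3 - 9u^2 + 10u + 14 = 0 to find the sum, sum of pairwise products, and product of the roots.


Monic cubic u^3+bu^2+cu+d=0: sum=-b, pairwise sum=c, product=-d.
b=-9, c=10, d=14
r1+r2+r3 = 9
r1r2+r1r3+r2r3 = 10
r1r2r3 = -14


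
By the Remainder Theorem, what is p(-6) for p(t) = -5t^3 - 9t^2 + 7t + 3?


By the Remainder Theorem, the remainder equals p(-6):
  -5*(-6)^3 = 1080
  -9*(-6)^2 = -324
  7*(-6)^1 = -42
  constant: 3
Sum: 1080 - 324 - 42 + 3 = 717


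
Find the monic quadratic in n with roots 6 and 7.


p(n) = (n - 6)(n - 7)
Expand: n^2 - 13n + 42


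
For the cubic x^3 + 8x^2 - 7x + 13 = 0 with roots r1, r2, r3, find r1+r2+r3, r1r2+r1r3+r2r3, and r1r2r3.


Monic cubic x^3+bx^2+cx+d=0: sum=-b, pairwise sum=c, product=-d.
b=8, c=-7, d=13
r1+r2+r3 = -8
r1r2+r1r3+r2r3 = -7
r1r2r3 = -13


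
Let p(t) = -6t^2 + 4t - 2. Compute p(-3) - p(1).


p(-3) = -68
p(1) = -4
p(-3) - p(1) = -68 + 4 = -64


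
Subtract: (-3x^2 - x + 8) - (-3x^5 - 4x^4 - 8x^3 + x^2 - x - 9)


Distribute the minus sign:
  (-3x^2 - x + 8)
- (-3x^5 - 4x^4 - 8x^3 + x^2 - x - 9)
Negate second polynomial: 3x^5 + 4x^4 + 8x^3 - x^2 + x + 9
Add: 3x^5 + 4x^4 + 8x^3 - 4x^2 + 17


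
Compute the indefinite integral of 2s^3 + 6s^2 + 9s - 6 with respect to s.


Reverse power rule on each term:
  ∫ 2s^3 ds = (1/2)s^4
  ∫ 6s^2 ds = 2s^3
  ∫ 9s ds = (9/2)s^2
  ∫ -6 ds = -6s
F(s) = (1/2)s^4 + 2s^3 + (9/2)s^2 - 6s + C


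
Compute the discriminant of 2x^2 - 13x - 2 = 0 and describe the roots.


D = b^2 - 4ac = (-13)^2 - 4(2)(-2) = 169 + 16 = 185
Since D > 0: two distinct irrational roots


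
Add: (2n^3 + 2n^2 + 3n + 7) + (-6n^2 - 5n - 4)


Align terms by degree and add:
  2n^3 + 2n^2 + 3n + 7
  -6n^2 - 5n - 4
= 2n^3 - 4n^2 - 2n + 3


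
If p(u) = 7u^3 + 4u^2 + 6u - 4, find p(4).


Using direct substitution:
  7 * (4)^3 = 448
  4 * (4)^2 = 64
  6 * (4)^1 = 24
  constant: -4
Sum = 448 + 64 + 24 - 4 = 532


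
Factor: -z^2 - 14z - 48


Roots satisfy r1 + r2 = -b/a = -14 and r1*r2 = c/a = 48.
So r1 = -8, r2 = -6.
-z^2 - 14z - 48 = -(z - r1)(z - r2) = -(z + 8)(z + 6)


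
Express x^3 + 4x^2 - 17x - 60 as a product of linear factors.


Try integer roots (divisors of -60). x=-3: p(-3)=0.
Divide out (x + 3): quotient is x^2 + x - 20.
Factor the quadratic: (x + 5)(x - 4)
Result: (x + 3)(x + 5)(x - 4)


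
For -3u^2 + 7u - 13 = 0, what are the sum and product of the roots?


For au^2+bu+c=0: sum = -b/a, product = c/a.
a=-3, b=7, c=-13
Sum = -(7)/-3 = 7/3
Product = (-13)/-3 = 13/3


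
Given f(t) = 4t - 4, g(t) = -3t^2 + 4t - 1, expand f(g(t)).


Substitute g(t) into f:
f(g(t)) = 4*(-3t^2 + 4t - 1) + (-4)
Expand and combine: -12t^2 + 16t - 8


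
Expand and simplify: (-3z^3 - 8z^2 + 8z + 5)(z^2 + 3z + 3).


Distribute each term of the first polynomial:
  (-3z^3)(z^2 + 3z + 3) = -3z^5 - 9z^4 - 9z^3
  (-8z^2)(z^2 + 3z + 3) = -8z^4 - 24z^3 - 24z^2
  (8z)(z^2 + 3z + 3) = 8z^3 + 24z^2 + 24z
  (5)(z^2 + 3z + 3) = 5z^2 + 15z + 15
Sum: -3z^5 - 17z^4 - 25z^3 + 5z^2 + 39z + 15


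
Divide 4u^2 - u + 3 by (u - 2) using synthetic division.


Synthetic division with c = 2. Coefficients: 4, -1, 3
Bring down 4.
  4 * 2 = 8; 8 - 1 = 7
  7 * 2 = 14; 14 + 3 = 17
Quotient: 4u + 7, Remainder: 17


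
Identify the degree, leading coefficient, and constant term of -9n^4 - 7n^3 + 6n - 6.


Highest power of n is 4, with coefficient -9. Constant term is -6.
Degree = 4, leading coefficient = -9, constant term = -6


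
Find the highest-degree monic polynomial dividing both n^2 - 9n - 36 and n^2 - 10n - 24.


Factor each:
  n^2 - 9n - 36 = (n - 12)(n + 3)
  n^2 - 10n - 24 = (n - 12)(n + 2)
Common monic factor: n - 12


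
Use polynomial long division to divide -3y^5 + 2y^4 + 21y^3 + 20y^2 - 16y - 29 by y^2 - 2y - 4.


(-3y^5 + 2y^4 + 21y^3 + 20y^2 - 16y - 29) / (y^2 - 2y - 4)
Step 1: -3y^3 * (y^2 - 2y - 4) = -3y^5 + 6y^4 + 12y^3; subtract.
Step 2: -4y^2 * (y^2 - 2y - 4) = -4y^4 + 8y^3 + 16y^2; subtract.
Step 3: y * (y^2 - 2y - 4) = y^3 - 2y^2 - 4y; subtract.
Step 4: 6 * (y^2 - 2y - 4) = 6y^2 - 12y - 24; subtract.
Quotient: -3y^3 - 4y^2 + y + 6, Remainder: -5


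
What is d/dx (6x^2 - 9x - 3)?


Apply the power rule term by term:
  d/dx(6x^2) = 12x
  d/dx(-9x) = -9
  d/dx(-3) = 0
p'(x) = 12x - 9


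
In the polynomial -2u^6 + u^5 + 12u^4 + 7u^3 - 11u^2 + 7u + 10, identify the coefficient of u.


Read off the coefficient of u: 7


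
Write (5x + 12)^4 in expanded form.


Expand (5x + 12)^4 by repeated multiplication:
  (5x + 12)^2 = 25x^2 + 120x + 144
  (5x + 12)^3 = 125x^3 + 900x^2 + 2160x + 1728
= 625x^4 + 6000x^3 + 21600x^2 + 34560x + 20736


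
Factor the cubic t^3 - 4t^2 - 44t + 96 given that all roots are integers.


Try integer roots (divisors of 96). t=-6: p(-6)=0.
Divide out (t + 6): quotient is t^2 - 10t + 16.
Factor the quadratic: (t - 8)(t - 2)
Result: (t + 6)(t - 8)(t - 2)


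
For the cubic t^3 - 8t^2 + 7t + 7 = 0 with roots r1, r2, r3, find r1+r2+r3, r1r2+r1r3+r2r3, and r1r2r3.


Monic cubic t^3+bt^2+ct+d=0: sum=-b, pairwise sum=c, product=-d.
b=-8, c=7, d=7
r1+r2+r3 = 8
r1r2+r1r3+r2r3 = 7
r1r2r3 = -7


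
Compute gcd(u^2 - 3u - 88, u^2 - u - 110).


Factor each:
  u^2 - 3u - 88 = (u - 11)(u + 8)
  u^2 - u - 110 = (u - 11)(u + 10)
Common monic factor: u - 11


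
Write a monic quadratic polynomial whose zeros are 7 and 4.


p(y) = (y - 7)(y - 4)
Expand: y^2 - 11y + 28


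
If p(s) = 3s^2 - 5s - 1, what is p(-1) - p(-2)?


p(-1) = 7
p(-2) = 21
p(-1) - p(-2) = 7 - 21 = -14


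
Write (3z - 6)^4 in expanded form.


Expand (3z - 6)^4 by repeated multiplication:
  (3z - 6)^2 = 9z^2 - 36z + 36
  (3z - 6)^3 = 27z^3 - 162z^2 + 324z - 216
= 81z^4 - 648z^3 + 1944z^2 - 2592z + 1296


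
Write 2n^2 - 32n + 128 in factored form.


Roots satisfy r1 + r2 = -b/a = 16 and r1*r2 = c/a = 64.
So r1 = 8, r2 = 8.
2n^2 - 32n + 128 = 2(n - r1)(n - r2) = 2(n - 8)(n - 8)


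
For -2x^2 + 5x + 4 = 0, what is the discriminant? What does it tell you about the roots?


D = b^2 - 4ac = (5)^2 - 4(-2)(4) = 25 + 32 = 57
Since D > 0: two distinct irrational roots


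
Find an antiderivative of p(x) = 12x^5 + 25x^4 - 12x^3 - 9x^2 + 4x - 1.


Reverse power rule on each term:
  ∫ 12x^5 dx = 2x^6
  ∫ 25x^4 dx = 5x^5
  ∫ -12x^3 dx = -3x^4
  ∫ -9x^2 dx = -3x^3
  ∫ 4x dx = 2x^2
  ∫ -1 dx = -x
F(x) = 2x^6 + 5x^5 - 3x^4 - 3x^3 + 2x^2 - x + C


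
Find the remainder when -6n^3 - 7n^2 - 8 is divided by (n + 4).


By the Remainder Theorem, the remainder equals p(-4):
  -6*(-4)^3 = 384
  -7*(-4)^2 = -112
  0*(-4)^1 = 0
  constant: -8
Sum: 384 - 112 + 0 - 8 = 264


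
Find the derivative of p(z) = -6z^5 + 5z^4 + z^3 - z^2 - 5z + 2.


Apply the power rule term by term:
  d/dz(-6z^5) = -30z^4
  d/dz(5z^4) = 20z^3
  d/dz(z^3) = 3z^2
  d/dz(-z^2) = -2z
  d/dz(-5z) = -5
  d/dz(2) = 0
p'(z) = -30z^4 + 20z^3 + 3z^2 - 2z - 5


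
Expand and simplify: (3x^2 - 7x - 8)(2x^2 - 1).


Distribute each term of the first polynomial:
  (3x^2)(2x^2 - 1) = 6x^4 - 3x^2
  (-7x)(2x^2 - 1) = -14x^3 + 7x
  (-8)(2x^2 - 1) = -16x^2 + 8
Sum: 6x^4 - 14x^3 - 19x^2 + 7x + 8


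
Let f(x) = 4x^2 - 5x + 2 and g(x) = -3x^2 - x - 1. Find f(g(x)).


Substitute g(x) into f:
f(g(x)) = 4*(-3x^2 - x - 1)^2 + (-5)*(-3x^2 - x - 1) + 2
(-3x^2 - x - 1)^2 = 9x^4 + 6x^3 + 7x^2 + 2x + 1
Expand and combine: 36x^4 + 24x^3 + 43x^2 + 13x + 11


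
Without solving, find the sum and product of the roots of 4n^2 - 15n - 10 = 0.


For an^2+bn+c=0: sum = -b/a, product = c/a.
a=4, b=-15, c=-10
Sum = -(-15)/4 = 15/4
Product = (-10)/4 = -5/2


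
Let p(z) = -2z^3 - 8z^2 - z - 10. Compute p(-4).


Using direct substitution:
  -2 * (-4)^3 = 128
  -8 * (-4)^2 = -128
  -1 * (-4)^1 = 4
  constant: -10
Sum = 128 - 128 + 4 - 10 = -6


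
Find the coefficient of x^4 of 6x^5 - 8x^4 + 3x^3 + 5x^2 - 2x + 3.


Read off the coefficient of x^4: -8


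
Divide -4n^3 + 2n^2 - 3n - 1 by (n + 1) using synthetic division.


Synthetic division with c = -1. Coefficients: -4, 2, -3, -1
Bring down -4.
  -4 * -1 = 4; 4 + 2 = 6
  6 * -1 = -6; -6 - 3 = -9
  -9 * -1 = 9; 9 - 1 = 8
Quotient: -4n^2 + 6n - 9, Remainder: 8


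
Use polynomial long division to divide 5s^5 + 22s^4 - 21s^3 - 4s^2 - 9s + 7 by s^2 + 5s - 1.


(5s^5 + 22s^4 - 21s^3 - 4s^2 - 9s + 7) / (s^2 + 5s - 1)
Step 1: 5s^3 * (s^2 + 5s - 1) = 5s^5 + 25s^4 - 5s^3; subtract.
Step 2: -3s^2 * (s^2 + 5s - 1) = -3s^4 - 15s^3 + 3s^2; subtract.
Step 3: -s * (s^2 + 5s - 1) = -s^3 - 5s^2 + s; subtract.
Step 4: -2 * (s^2 + 5s - 1) = -2s^2 - 10s + 2; subtract.
Quotient: 5s^3 - 3s^2 - s - 2, Remainder: 5


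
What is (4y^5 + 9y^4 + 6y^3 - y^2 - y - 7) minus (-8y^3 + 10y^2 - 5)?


Distribute the minus sign:
  (4y^5 + 9y^4 + 6y^3 - y^2 - y - 7)
- (-8y^3 + 10y^2 - 5)
Negate second polynomial: 8y^3 - 10y^2 + 5
Add: 4y^5 + 9y^4 + 14y^3 - 11y^2 - y - 2


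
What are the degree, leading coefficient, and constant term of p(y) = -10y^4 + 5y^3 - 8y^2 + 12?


Highest power of y is 4, with coefficient -10. Constant term is 12.
Degree = 4, leading coefficient = -10, constant term = 12


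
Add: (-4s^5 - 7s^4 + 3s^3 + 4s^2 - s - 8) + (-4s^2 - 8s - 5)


Align terms by degree and add:
  -4s^5 - 7s^4 + 3s^3 + 4s^2 - s - 8
  -4s^2 - 8s - 5
= -4s^5 - 7s^4 + 3s^3 - 9s - 13


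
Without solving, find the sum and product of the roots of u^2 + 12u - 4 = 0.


For au^2+bu+c=0: sum = -b/a, product = c/a.
a=1, b=12, c=-4
Sum = -(12)/1 = -12
Product = (-4)/1 = -4


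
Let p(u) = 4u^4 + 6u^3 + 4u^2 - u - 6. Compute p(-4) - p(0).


p(-4) = 702
p(0) = -6
p(-4) - p(0) = 702 + 6 = 708


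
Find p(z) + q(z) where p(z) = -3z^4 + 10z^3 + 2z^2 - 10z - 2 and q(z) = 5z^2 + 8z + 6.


Align terms by degree and add:
  -3z^4 + 10z^3 + 2z^2 - 10z - 2
+ 5z^2 + 8z + 6
= -3z^4 + 10z^3 + 7z^2 - 2z + 4


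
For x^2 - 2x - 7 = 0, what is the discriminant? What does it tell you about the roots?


D = b^2 - 4ac = (-2)^2 - 4(1)(-7) = 4 + 28 = 32
Since D > 0: two distinct irrational roots


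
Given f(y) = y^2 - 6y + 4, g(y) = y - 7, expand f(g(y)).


Substitute g(y) into f:
f(g(y)) = 1*(y - 7)^2 + (-6)*(y - 7) + 4
(y - 7)^2 = y^2 - 14y + 49
Expand and combine: y^2 - 20y + 95


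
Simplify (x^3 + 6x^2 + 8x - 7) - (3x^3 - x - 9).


Distribute the minus sign:
  (x^3 + 6x^2 + 8x - 7)
- (3x^3 - x - 9)
Negate second polynomial: -3x^3 + x + 9
Add: -2x^3 + 6x^2 + 9x + 2


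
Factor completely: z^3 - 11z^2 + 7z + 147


Try integer roots (divisors of 147). z=-3: p(-3)=0.
Divide out (z + 3): quotient is z^2 - 14z + 49.
Factor the quadratic: (z - 7)(z - 7)
Result: (z + 3)(z - 7)(z - 7)


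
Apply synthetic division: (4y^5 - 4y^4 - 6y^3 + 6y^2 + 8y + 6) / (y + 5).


Synthetic division with c = -5. Coefficients: 4, -4, -6, 6, 8, 6
Bring down 4.
  4 * -5 = -20; -20 - 4 = -24
  -24 * -5 = 120; 120 - 6 = 114
  114 * -5 = -570; -570 + 6 = -564
  -564 * -5 = 2820; 2820 + 8 = 2828
  2828 * -5 = -14140; -14140 + 6 = -14134
Quotient: 4y^4 - 24y^3 + 114y^2 - 564y + 2828, Remainder: -14134


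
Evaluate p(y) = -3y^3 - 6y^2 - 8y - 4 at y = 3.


Using direct substitution:
  -3 * (3)^3 = -81
  -6 * (3)^2 = -54
  -8 * (3)^1 = -24
  constant: -4
Sum = -81 - 54 - 24 - 4 = -163


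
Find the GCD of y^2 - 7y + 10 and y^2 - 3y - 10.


Factor each:
  y^2 - 7y + 10 = (y - 5)(y - 2)
  y^2 - 3y - 10 = (y - 5)(y + 2)
Common monic factor: y - 5


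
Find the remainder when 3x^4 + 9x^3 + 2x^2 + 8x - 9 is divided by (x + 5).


By the Remainder Theorem, the remainder equals p(-5):
  3*(-5)^4 = 1875
  9*(-5)^3 = -1125
  2*(-5)^2 = 50
  8*(-5)^1 = -40
  constant: -9
Sum: 1875 - 1125 + 50 - 40 - 9 = 751


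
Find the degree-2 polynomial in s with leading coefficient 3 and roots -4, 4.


p(s) = 3(s + 4)(s - 4)
Expand: 3s^2 - 48


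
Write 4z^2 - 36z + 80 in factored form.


Roots satisfy r1 + r2 = -b/a = 9 and r1*r2 = c/a = 20.
So r1 = 5, r2 = 4.
4z^2 - 36z + 80 = 4(z - r1)(z - r2) = 4(z - 5)(z - 4)


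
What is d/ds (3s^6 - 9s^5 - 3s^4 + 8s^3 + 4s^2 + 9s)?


Apply the power rule term by term:
  d/ds(3s^6) = 18s^5
  d/ds(-9s^5) = -45s^4
  d/ds(-3s^4) = -12s^3
  d/ds(8s^3) = 24s^2
  d/ds(4s^2) = 8s
  d/ds(9s) = 9
p'(s) = 18s^5 - 45s^4 - 12s^3 + 24s^2 + 8s + 9


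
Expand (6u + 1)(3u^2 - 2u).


Distribute each term of the first polynomial:
  (6u)(3u^2 - 2u) = 18u^3 - 12u^2
  (1)(3u^2 - 2u) = 3u^2 - 2u
Sum: 18u^3 - 9u^2 - 2u


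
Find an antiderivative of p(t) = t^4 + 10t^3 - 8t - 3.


Reverse power rule on each term:
  ∫ t^4 dt = (1/5)t^5
  ∫ 10t^3 dt = (5/2)t^4
  ∫ -8t dt = -4t^2
  ∫ -3 dt = -3t
F(t) = (1/5)t^5 + (5/2)t^4 - 4t^2 - 3t + C


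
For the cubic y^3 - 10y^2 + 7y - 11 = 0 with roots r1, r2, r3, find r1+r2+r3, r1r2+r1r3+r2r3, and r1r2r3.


Monic cubic y^3+by^2+cy+d=0: sum=-b, pairwise sum=c, product=-d.
b=-10, c=7, d=-11
r1+r2+r3 = 10
r1r2+r1r3+r2r3 = 7
r1r2r3 = 11


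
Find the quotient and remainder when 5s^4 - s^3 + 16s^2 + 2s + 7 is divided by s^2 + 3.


(5s^4 - s^3 + 16s^2 + 2s + 7) / (s^2 + 3)
Step 1: 5s^2 * (s^2 + 3) = 5s^4 + 15s^2; subtract.
Step 2: -s * (s^2 + 3) = -s^3 - 3s; subtract.
Step 3: 1 * (s^2 + 3) = s^2 + 3; subtract.
Quotient: 5s^2 - s + 1, Remainder: 5s + 4


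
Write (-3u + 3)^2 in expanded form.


Expand (-3u + 3)^2 by repeated multiplication:
= 9u^2 - 18u + 9


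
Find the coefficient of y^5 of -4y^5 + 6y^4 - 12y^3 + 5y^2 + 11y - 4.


Read off the coefficient of y^5: -4


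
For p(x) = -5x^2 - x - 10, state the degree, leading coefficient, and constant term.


Highest power of x is 2, with coefficient -5. Constant term is -10.
Degree = 2, leading coefficient = -5, constant term = -10


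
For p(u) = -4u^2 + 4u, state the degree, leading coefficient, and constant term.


Highest power of u is 2, with coefficient -4. Constant term is 0.
Degree = 2, leading coefficient = -4, constant term = 0


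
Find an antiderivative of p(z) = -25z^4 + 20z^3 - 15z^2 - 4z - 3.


Reverse power rule on each term:
  ∫ -25z^4 dz = -5z^5
  ∫ 20z^3 dz = 5z^4
  ∫ -15z^2 dz = -5z^3
  ∫ -4z dz = -2z^2
  ∫ -3 dz = -3z
F(z) = -5z^5 + 5z^4 - 5z^3 - 2z^2 - 3z + C


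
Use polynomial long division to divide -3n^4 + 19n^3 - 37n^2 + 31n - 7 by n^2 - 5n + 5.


(-3n^4 + 19n^3 - 37n^2 + 31n - 7) / (n^2 - 5n + 5)
Step 1: -3n^2 * (n^2 - 5n + 5) = -3n^4 + 15n^3 - 15n^2; subtract.
Step 2: 4n * (n^2 - 5n + 5) = 4n^3 - 20n^2 + 20n; subtract.
Step 3: -2 * (n^2 - 5n + 5) = -2n^2 + 10n - 10; subtract.
Quotient: -3n^2 + 4n - 2, Remainder: n + 3


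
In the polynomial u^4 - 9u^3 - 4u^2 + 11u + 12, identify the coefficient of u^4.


Read off the coefficient of u^4: 1


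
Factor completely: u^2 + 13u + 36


Roots satisfy r1 + r2 = -b/a = -13 and r1*r2 = c/a = 36.
So r1 = -9, r2 = -4.
u^2 + 13u + 36 = (u - r1)(u - r2) = (u + 9)(u + 4)


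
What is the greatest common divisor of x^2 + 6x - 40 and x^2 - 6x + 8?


Factor each:
  x^2 + 6x - 40 = (x - 4)(x + 10)
  x^2 - 6x + 8 = (x - 4)(x - 2)
Common monic factor: x - 4


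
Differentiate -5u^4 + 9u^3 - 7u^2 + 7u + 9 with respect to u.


Apply the power rule term by term:
  d/du(-5u^4) = -20u^3
  d/du(9u^3) = 27u^2
  d/du(-7u^2) = -14u
  d/du(7u) = 7
  d/du(9) = 0
p'(u) = -20u^3 + 27u^2 - 14u + 7


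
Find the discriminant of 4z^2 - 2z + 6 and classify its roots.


D = b^2 - 4ac = (-2)^2 - 4(4)(6) = 4 - 96 = -92
Since D < 0: two complex conjugate roots (no real roots)


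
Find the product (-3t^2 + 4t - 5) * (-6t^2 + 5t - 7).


Distribute each term of the first polynomial:
  (-3t^2)(-6t^2 + 5t - 7) = 18t^4 - 15t^3 + 21t^2
  (4t)(-6t^2 + 5t - 7) = -24t^3 + 20t^2 - 28t
  (-5)(-6t^2 + 5t - 7) = 30t^2 - 25t + 35
Sum: 18t^4 - 39t^3 + 71t^2 - 53t + 35


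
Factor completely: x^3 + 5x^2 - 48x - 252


Try integer roots (divisors of -252). x=-6: p(-6)=0.
Divide out (x + 6): quotient is x^2 - x - 42.
Factor the quadratic: (x + 6)(x - 7)
Result: (x + 6)(x + 6)(x - 7)


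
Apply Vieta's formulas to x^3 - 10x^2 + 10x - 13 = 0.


Monic cubic x^3+bx^2+cx+d=0: sum=-b, pairwise sum=c, product=-d.
b=-10, c=10, d=-13
r1+r2+r3 = 10
r1r2+r1r3+r2r3 = 10
r1r2r3 = 13


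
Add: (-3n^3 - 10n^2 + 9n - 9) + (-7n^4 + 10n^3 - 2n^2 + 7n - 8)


Align terms by degree and add:
  -3n^3 - 10n^2 + 9n - 9
  -7n^4 + 10n^3 - 2n^2 + 7n - 8
= -7n^4 + 7n^3 - 12n^2 + 16n - 17


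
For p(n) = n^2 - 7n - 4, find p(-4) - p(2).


p(-4) = 40
p(2) = -14
p(-4) - p(2) = 40 + 14 = 54


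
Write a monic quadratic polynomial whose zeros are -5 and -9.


p(x) = (x + 5)(x + 9)
Expand: x^2 + 14x + 45


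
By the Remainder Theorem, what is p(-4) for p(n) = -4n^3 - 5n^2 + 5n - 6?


By the Remainder Theorem, the remainder equals p(-4):
  -4*(-4)^3 = 256
  -5*(-4)^2 = -80
  5*(-4)^1 = -20
  constant: -6
Sum: 256 - 80 - 20 - 6 = 150


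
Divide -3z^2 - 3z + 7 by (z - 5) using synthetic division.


Synthetic division with c = 5. Coefficients: -3, -3, 7
Bring down -3.
  -3 * 5 = -15; -15 - 3 = -18
  -18 * 5 = -90; -90 + 7 = -83
Quotient: -3z - 18, Remainder: -83


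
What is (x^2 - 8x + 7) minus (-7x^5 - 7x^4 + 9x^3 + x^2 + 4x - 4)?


Distribute the minus sign:
  (x^2 - 8x + 7)
- (-7x^5 - 7x^4 + 9x^3 + x^2 + 4x - 4)
Negate second polynomial: 7x^5 + 7x^4 - 9x^3 - x^2 - 4x + 4
Add: 7x^5 + 7x^4 - 9x^3 - 12x + 11


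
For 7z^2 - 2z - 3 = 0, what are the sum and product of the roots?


For az^2+bz+c=0: sum = -b/a, product = c/a.
a=7, b=-2, c=-3
Sum = -(-2)/7 = 2/7
Product = (-3)/7 = -3/7


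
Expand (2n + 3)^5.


Expand (2n + 3)^5 by repeated multiplication:
  (2n + 3)^2 = 4n^2 + 12n + 9
  (2n + 3)^3 = 8n^3 + 36n^2 + 54n + 27
  (2n + 3)^4 = 16n^4 + 96n^3 + 216n^2 + 216n + 81
= 32n^5 + 240n^4 + 720n^3 + 1080n^2 + 810n + 243


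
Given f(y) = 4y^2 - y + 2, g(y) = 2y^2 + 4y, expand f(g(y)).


Substitute g(y) into f:
f(g(y)) = 4*(2y^2 + 4y)^2 + (-1)*(2y^2 + 4y) + 2
(2y^2 + 4y)^2 = 4y^4 + 16y^3 + 16y^2
Expand and combine: 16y^4 + 64y^3 + 62y^2 - 4y + 2


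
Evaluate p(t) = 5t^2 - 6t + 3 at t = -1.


Using direct substitution:
  5 * (-1)^2 = 5
  -6 * (-1)^1 = 6
  constant: 3
Sum = 5 + 6 + 3 = 14


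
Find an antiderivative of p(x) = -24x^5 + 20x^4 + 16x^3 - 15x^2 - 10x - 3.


Reverse power rule on each term:
  ∫ -24x^5 dx = -4x^6
  ∫ 20x^4 dx = 4x^5
  ∫ 16x^3 dx = 4x^4
  ∫ -15x^2 dx = -5x^3
  ∫ -10x dx = -5x^2
  ∫ -3 dx = -3x
F(x) = -4x^6 + 4x^5 + 4x^4 - 5x^3 - 5x^2 - 3x + C


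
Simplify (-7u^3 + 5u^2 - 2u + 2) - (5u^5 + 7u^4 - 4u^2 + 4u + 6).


Distribute the minus sign:
  (-7u^3 + 5u^2 - 2u + 2)
- (5u^5 + 7u^4 - 4u^2 + 4u + 6)
Negate second polynomial: -5u^5 - 7u^4 + 4u^2 - 4u - 6
Add: -5u^5 - 7u^4 - 7u^3 + 9u^2 - 6u - 4


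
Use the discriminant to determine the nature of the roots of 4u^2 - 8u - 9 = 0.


D = b^2 - 4ac = (-8)^2 - 4(4)(-9) = 64 + 144 = 208
Since D > 0: two distinct irrational roots


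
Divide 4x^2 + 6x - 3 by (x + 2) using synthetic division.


Synthetic division with c = -2. Coefficients: 4, 6, -3
Bring down 4.
  4 * -2 = -8; -8 + 6 = -2
  -2 * -2 = 4; 4 - 3 = 1
Quotient: 4x - 2, Remainder: 1


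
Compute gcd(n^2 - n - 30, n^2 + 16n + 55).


Factor each:
  n^2 - n - 30 = (n + 5)(n - 6)
  n^2 + 16n + 55 = (n + 5)(n + 11)
Common monic factor: n + 5


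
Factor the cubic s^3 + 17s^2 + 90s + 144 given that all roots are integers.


Try integer roots (divisors of 144). s=-8: p(-8)=0.
Divide out (s + 8): quotient is s^2 + 9s + 18.
Factor the quadratic: (s + 3)(s + 6)
Result: (s + 8)(s + 3)(s + 6)


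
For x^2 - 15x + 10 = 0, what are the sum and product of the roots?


For ax^2+bx+c=0: sum = -b/a, product = c/a.
a=1, b=-15, c=10
Sum = -(-15)/1 = 15
Product = (10)/1 = 10


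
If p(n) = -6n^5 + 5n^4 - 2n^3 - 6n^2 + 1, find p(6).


Using direct substitution:
  -6 * (6)^5 = -46656
  5 * (6)^4 = 6480
  -2 * (6)^3 = -432
  -6 * (6)^2 = -216
  0 * (6)^1 = 0
  constant: 1
Sum = -46656 + 6480 - 432 - 216 + 0 + 1 = -40823


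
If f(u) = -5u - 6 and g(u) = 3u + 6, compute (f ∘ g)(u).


Substitute g(u) into f:
f(g(u)) = -5*(3u + 6) + (-6)
Expand and combine: -15u - 36


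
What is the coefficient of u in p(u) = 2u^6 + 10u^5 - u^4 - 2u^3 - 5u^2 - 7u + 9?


Read off the coefficient of u: -7


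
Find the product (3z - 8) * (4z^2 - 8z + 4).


Distribute each term of the first polynomial:
  (3z)(4z^2 - 8z + 4) = 12z^3 - 24z^2 + 12z
  (-8)(4z^2 - 8z + 4) = -32z^2 + 64z - 32
Sum: 12z^3 - 56z^2 + 76z - 32


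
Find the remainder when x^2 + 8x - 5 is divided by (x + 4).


By the Remainder Theorem, the remainder equals p(-4):
  1*(-4)^2 = 16
  8*(-4)^1 = -32
  constant: -5
Sum: 16 - 32 - 5 = -21


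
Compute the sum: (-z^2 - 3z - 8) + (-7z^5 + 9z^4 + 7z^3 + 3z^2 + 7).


Align terms by degree and add:
  -z^2 - 3z - 8
  -7z^5 + 9z^4 + 7z^3 + 3z^2 + 7
= -7z^5 + 9z^4 + 7z^3 + 2z^2 - 3z - 1


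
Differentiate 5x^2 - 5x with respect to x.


Apply the power rule term by term:
  d/dx(5x^2) = 10x
  d/dx(-5x) = -5
p'(x) = 10x - 5


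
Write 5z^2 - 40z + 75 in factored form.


Roots satisfy r1 + r2 = -b/a = 8 and r1*r2 = c/a = 15.
So r1 = 5, r2 = 3.
5z^2 - 40z + 75 = 5(z - r1)(z - r2) = 5(z - 5)(z - 3)


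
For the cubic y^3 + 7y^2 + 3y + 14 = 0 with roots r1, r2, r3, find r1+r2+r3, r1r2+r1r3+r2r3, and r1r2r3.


Monic cubic y^3+by^2+cy+d=0: sum=-b, pairwise sum=c, product=-d.
b=7, c=3, d=14
r1+r2+r3 = -7
r1r2+r1r3+r2r3 = 3
r1r2r3 = -14


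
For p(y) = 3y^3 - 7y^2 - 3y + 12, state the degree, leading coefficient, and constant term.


Highest power of y is 3, with coefficient 3. Constant term is 12.
Degree = 3, leading coefficient = 3, constant term = 12


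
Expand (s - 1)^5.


Expand (s - 1)^5 by repeated multiplication:
  (s - 1)^2 = s^2 - 2s + 1
  (s - 1)^3 = s^3 - 3s^2 + 3s - 1
  (s - 1)^4 = s^4 - 4s^3 + 6s^2 - 4s + 1
= s^5 - 5s^4 + 10s^3 - 10s^2 + 5s - 1


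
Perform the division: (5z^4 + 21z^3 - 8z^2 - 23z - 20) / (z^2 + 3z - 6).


(5z^4 + 21z^3 - 8z^2 - 23z - 20) / (z^2 + 3z - 6)
Step 1: 5z^2 * (z^2 + 3z - 6) = 5z^4 + 15z^3 - 30z^2; subtract.
Step 2: 6z * (z^2 + 3z - 6) = 6z^3 + 18z^2 - 36z; subtract.
Step 3: 4 * (z^2 + 3z - 6) = 4z^2 + 12z - 24; subtract.
Quotient: 5z^2 + 6z + 4, Remainder: z + 4


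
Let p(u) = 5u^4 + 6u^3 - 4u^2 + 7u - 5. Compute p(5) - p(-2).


p(5) = 3805
p(-2) = -3
p(5) - p(-2) = 3805 + 3 = 3808


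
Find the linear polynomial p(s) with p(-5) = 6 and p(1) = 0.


p(s) = ms + b. Using p(-5)=6, p(1)=0:
m = (6)/(-5 - 1) = 6/-6 = -1
b = 6 - m*(-5) = 6 - 5 = 1
p(s) = -s + 1


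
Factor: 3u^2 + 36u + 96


Roots satisfy r1 + r2 = -b/a = -12 and r1*r2 = c/a = 32.
So r1 = -4, r2 = -8.
3u^2 + 36u + 96 = 3(u - r1)(u - r2) = 3(u + 4)(u + 8)


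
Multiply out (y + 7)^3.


Expand (y + 7)^3 by repeated multiplication:
  (y + 7)^2 = y^2 + 14y + 49
= y^3 + 21y^2 + 147y + 343


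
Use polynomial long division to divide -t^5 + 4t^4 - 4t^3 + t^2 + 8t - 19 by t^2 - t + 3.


(-t^5 + 4t^4 - 4t^3 + t^2 + 8t - 19) / (t^2 - t + 3)
Step 1: -t^3 * (t^2 - t + 3) = -t^5 + t^4 - 3t^3; subtract.
Step 2: 3t^2 * (t^2 - t + 3) = 3t^4 - 3t^3 + 9t^2; subtract.
Step 3: 2t * (t^2 - t + 3) = 2t^3 - 2t^2 + 6t; subtract.
Step 4: -6 * (t^2 - t + 3) = -6t^2 + 6t - 18; subtract.
Quotient: -t^3 + 3t^2 + 2t - 6, Remainder: -4t - 1


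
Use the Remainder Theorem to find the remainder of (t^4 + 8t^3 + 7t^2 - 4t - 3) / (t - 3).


By the Remainder Theorem, the remainder equals p(3):
  1*(3)^4 = 81
  8*(3)^3 = 216
  7*(3)^2 = 63
  -4*(3)^1 = -12
  constant: -3
Sum: 81 + 216 + 63 - 12 - 3 = 345


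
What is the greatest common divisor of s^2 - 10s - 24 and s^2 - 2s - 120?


Factor each:
  s^2 - 10s - 24 = (s - 12)(s + 2)
  s^2 - 2s - 120 = (s - 12)(s + 10)
Common monic factor: s - 12


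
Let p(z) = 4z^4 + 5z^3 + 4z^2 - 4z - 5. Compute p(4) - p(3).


p(4) = 1387
p(3) = 478
p(4) - p(3) = 1387 - 478 = 909


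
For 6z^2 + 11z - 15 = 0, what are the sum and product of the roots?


For az^2+bz+c=0: sum = -b/a, product = c/a.
a=6, b=11, c=-15
Sum = -(11)/6 = -11/6
Product = (-15)/6 = -5/2


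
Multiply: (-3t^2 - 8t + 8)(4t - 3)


Distribute each term of the first polynomial:
  (-3t^2)(4t - 3) = -12t^3 + 9t^2
  (-8t)(4t - 3) = -32t^2 + 24t
  (8)(4t - 3) = 32t - 24
Sum: -12t^3 - 23t^2 + 56t - 24


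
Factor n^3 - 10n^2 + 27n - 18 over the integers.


Try integer roots (divisors of -18). n=3: p(3)=0.
Divide out (n - 3): quotient is n^2 - 7n + 6.
Factor the quadratic: (n - 1)(n - 6)
Result: (n - 3)(n - 1)(n - 6)


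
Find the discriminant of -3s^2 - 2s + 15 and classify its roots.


D = b^2 - 4ac = (-2)^2 - 4(-3)(15) = 4 + 180 = 184
Since D > 0: two distinct irrational roots


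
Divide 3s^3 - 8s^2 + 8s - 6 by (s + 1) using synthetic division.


Synthetic division with c = -1. Coefficients: 3, -8, 8, -6
Bring down 3.
  3 * -1 = -3; -3 - 8 = -11
  -11 * -1 = 11; 11 + 8 = 19
  19 * -1 = -19; -19 - 6 = -25
Quotient: 3s^2 - 11s + 19, Remainder: -25


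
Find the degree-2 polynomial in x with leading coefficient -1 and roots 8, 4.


p(x) = -(x - 8)(x - 4)
Expand: -x^2 + 12x - 32


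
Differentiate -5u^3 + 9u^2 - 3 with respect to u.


Apply the power rule term by term:
  d/du(-5u^3) = -15u^2
  d/du(9u^2) = 18u
  d/du(-3) = 0
p'(u) = -15u^2 + 18u


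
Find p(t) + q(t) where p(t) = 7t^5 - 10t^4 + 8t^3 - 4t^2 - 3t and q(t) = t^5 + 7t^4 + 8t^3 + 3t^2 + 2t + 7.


Align terms by degree and add:
  7t^5 - 10t^4 + 8t^3 - 4t^2 - 3t
+ t^5 + 7t^4 + 8t^3 + 3t^2 + 2t + 7
= 8t^5 - 3t^4 + 16t^3 - t^2 - t + 7


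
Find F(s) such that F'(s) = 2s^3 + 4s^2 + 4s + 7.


Reverse power rule on each term:
  ∫ 2s^3 ds = (1/2)s^4
  ∫ 4s^2 ds = (4/3)s^3
  ∫ 4s ds = 2s^2
  ∫ 7 ds = 7s
F(s) = (1/2)s^4 + (4/3)s^3 + 2s^2 + 7s + C


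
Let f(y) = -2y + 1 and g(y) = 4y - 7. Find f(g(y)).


Substitute g(y) into f:
f(g(y)) = -2*(4y - 7) + 1
Expand and combine: -8y + 15


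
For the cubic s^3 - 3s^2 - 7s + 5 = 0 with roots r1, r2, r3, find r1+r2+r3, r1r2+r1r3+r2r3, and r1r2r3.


Monic cubic s^3+bs^2+cs+d=0: sum=-b, pairwise sum=c, product=-d.
b=-3, c=-7, d=5
r1+r2+r3 = 3
r1r2+r1r3+r2r3 = -7
r1r2r3 = -5
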